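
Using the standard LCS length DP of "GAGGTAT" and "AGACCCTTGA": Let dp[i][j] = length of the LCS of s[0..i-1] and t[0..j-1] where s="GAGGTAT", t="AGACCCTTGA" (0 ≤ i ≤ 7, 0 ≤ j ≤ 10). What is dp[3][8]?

2

   ''  A  G  A  C  C  C  T  T  G  A
''  0  0  0  0  0  0  0  0  0  0  0
 G  0  0  1  1  1  1  1  1  1  1  1
 A  0  1  1  2  2  2  2  2  2  2  2
 G  0  1  2  2  2  2  2  2  2  3  3
 G  0  1  2  2  2  2  2  2  2  3  3
 T  0  1  2  2  2  2  2  3  3  3  3
 A  0  1  2  3  3  3  3  3  3  3  4
 T  0  1  2  3  3  3  3  4  4  4  4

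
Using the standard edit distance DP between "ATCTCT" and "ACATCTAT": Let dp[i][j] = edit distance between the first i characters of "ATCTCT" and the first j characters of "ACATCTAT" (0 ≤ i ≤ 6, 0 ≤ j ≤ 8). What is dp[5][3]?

3

   ''  A  C  A  T  C  T  A  T
''  0  1  2  3  4  5  6  7  8
 A  1  0  1  2  3  4  5  6  7
 T  2  1  1  2  2  3  4  5  6
 C  3  2  1  2  3  2  3  4  5
 T  4  3  2  2  2  3  2  3  4
 C  5  4  3  3  3  2  3  3  4
 T  6  5  4  4  3  3  2  3  3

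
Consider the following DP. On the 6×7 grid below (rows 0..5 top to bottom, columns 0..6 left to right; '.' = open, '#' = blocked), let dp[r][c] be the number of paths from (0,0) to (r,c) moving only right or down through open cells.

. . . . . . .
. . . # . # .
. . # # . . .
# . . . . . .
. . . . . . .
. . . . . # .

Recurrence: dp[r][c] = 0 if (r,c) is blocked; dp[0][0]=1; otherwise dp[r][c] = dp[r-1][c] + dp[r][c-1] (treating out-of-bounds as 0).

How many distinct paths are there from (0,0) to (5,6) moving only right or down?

r\c   0   1   2   3   4   5   6
  0   1   1   1   1   1   1   1
  1   1   2   3   0   1   0   1
  2   1   3   0   0   1   1   2
  3   0   3   3   3   4   5   7
  4   0   3   6   9  13  18  25
  5   0   3   9  18  31   0  25

25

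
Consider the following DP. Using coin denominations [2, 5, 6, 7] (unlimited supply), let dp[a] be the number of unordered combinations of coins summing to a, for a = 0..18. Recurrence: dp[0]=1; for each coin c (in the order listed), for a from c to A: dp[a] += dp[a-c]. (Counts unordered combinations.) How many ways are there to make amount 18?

9

after  coin     0     1     2     3     4     5     6     7     8     9    10    11    12    13    14    15    16    17    18
          2     1     0     1     0     1     0     1     0     1     0     1     0     1     0     1     0     1     0     1
          5     1     0     1     0     1     1     1     1     1     1     2     1     2     1     2     2     2     2     2
          6     1     0     1     0     1     1     2     1     2     1     3     2     4     2     4     3     5     4     6
          7     1     0     1     0     1     1     2     2     2     2     3     3     5     4     6     5     7     7     9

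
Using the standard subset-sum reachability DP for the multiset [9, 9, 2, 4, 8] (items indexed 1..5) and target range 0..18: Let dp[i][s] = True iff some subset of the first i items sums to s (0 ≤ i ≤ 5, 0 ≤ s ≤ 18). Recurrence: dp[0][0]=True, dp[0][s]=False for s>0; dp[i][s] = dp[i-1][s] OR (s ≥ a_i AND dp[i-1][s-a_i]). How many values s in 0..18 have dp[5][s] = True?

14

i\s   0   1   2   3   4   5   6   7   8   9  10  11  12  13  14  15  16  17  18
  0   T   F   F   F   F   F   F   F   F   F   F   F   F   F   F   F   F   F   F
  1   T   F   F   F   F   F   F   F   F   T   F   F   F   F   F   F   F   F   F
  2   T   F   F   F   F   F   F   F   F   T   F   F   F   F   F   F   F   F   T
  3   T   F   T   F   F   F   F   F   F   T   F   T   F   F   F   F   F   F   T
  4   T   F   T   F   T   F   T   F   F   T   F   T   F   T   F   T   F   F   T
  5   T   F   T   F   T   F   T   F   T   T   T   T   T   T   T   T   F   T   T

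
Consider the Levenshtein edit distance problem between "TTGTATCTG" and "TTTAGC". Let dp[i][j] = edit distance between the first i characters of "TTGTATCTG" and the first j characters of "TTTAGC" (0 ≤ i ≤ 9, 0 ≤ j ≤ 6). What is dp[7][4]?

   ''  T  T  T  A  G  C
''  0  1  2  3  4  5  6
 T  1  0  1  2  3  4  5
 T  2  1  0  1  2  3  4
 G  3  2  1  1  2  2  3
 T  4  3  2  1  2  3  3
 A  5  4  3  2  1  2  3
 T  6  5  4  3  2  2  3
 C  7  6  5  4  3  3  2
 T  8  7  6  5  4  4  3
 G  9  8  7  6  5  4  4

3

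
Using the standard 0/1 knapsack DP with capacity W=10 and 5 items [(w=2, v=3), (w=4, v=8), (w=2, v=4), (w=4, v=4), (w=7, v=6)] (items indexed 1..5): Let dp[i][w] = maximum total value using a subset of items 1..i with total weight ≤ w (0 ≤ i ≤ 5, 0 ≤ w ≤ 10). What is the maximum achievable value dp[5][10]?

i\w   0   1   2   3   4   5   6   7   8   9  10
  0   0   0   0   0   0   0   0   0   0   0   0
  1   0   0   3   3   3   3   3   3   3   3   3
  2   0   0   3   3   8   8  11  11  11  11  11
  3   0   0   4   4   8   8  12  12  15  15  15
  4   0   0   4   4   8   8  12  12  15  15  16
  5   0   0   4   4   8   8  12  12  15  15  16

16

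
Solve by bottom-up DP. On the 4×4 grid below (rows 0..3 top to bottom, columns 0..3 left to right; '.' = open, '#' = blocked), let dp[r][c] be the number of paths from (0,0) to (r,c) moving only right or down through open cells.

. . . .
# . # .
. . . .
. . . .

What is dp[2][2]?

1

r\c   0   1   2   3
  0   1   1   1   1
  1   0   1   0   1
  2   0   1   1   2
  3   0   1   2   4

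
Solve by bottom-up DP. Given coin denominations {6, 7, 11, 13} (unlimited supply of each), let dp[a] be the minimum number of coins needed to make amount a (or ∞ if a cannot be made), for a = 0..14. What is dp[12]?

2

 a  0  1  2  3  4  5  6  7  8  9 10 11 12 13 14
dp  0  -  -  -  -  -  1  1  -  -  -  1  2  1  2
(- denotes ∞ / unreachable)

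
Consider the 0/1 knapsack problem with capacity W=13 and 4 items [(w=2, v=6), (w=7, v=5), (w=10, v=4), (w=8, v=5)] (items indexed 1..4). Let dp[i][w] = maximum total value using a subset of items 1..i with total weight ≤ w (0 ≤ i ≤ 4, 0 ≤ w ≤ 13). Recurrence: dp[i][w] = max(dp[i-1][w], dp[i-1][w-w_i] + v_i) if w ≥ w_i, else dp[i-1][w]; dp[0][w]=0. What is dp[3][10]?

i\w   0   1   2   3   4   5   6   7   8   9  10  11  12  13
  0   0   0   0   0   0   0   0   0   0   0   0   0   0   0
  1   0   0   6   6   6   6   6   6   6   6   6   6   6   6
  2   0   0   6   6   6   6   6   6   6  11  11  11  11  11
  3   0   0   6   6   6   6   6   6   6  11  11  11  11  11
  4   0   0   6   6   6   6   6   6   6  11  11  11  11  11

11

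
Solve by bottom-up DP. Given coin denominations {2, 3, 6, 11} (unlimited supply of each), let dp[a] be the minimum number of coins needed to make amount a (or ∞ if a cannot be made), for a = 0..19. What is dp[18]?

3

 a  0  1  2  3  4  5  6  7  8  9 10 11 12 13 14 15 16 17 18 19
dp  0  -  1  1  2  2  1  3  2  2  3  1  2  2  2  3  3  2  3  3
(- denotes ∞ / unreachable)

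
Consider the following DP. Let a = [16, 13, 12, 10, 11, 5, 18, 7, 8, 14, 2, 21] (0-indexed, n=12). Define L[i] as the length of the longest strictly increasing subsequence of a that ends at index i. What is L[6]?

   i    0    1    2    3    4    5    6    7    8    9   10   11
a[i]   16   13   12   10   11    5   18    7    8   14    2   21
L[i]    1    1    1    1    2    1    3    2    3    4    1    5

3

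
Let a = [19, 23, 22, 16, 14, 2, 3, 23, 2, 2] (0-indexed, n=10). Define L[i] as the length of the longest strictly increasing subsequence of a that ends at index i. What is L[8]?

1

   i    0    1    2    3    4    5    6    7    8    9
a[i]   19   23   22   16   14    2    3   23    2    2
L[i]    1    2    2    1    1    1    2    3    1    1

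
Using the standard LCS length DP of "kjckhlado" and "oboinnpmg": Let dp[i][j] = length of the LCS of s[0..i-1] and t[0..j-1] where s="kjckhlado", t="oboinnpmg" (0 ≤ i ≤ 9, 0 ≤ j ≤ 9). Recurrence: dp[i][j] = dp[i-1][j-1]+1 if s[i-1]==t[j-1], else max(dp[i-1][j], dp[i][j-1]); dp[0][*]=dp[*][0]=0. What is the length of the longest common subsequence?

   ''  o  b  o  i  n  n  p  m  g
''  0  0  0  0  0  0  0  0  0  0
 k  0  0  0  0  0  0  0  0  0  0
 j  0  0  0  0  0  0  0  0  0  0
 c  0  0  0  0  0  0  0  0  0  0
 k  0  0  0  0  0  0  0  0  0  0
 h  0  0  0  0  0  0  0  0  0  0
 l  0  0  0  0  0  0  0  0  0  0
 a  0  0  0  0  0  0  0  0  0  0
 d  0  0  0  0  0  0  0  0  0  0
 o  0  1  1  1  1  1  1  1  1  1

1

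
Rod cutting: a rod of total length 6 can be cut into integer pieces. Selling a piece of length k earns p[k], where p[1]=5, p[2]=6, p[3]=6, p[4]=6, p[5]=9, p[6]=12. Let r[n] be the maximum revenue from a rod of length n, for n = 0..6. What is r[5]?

   n    0    1    2    3    4    5    6
r[n]    0    5   10   15   20   25   30

25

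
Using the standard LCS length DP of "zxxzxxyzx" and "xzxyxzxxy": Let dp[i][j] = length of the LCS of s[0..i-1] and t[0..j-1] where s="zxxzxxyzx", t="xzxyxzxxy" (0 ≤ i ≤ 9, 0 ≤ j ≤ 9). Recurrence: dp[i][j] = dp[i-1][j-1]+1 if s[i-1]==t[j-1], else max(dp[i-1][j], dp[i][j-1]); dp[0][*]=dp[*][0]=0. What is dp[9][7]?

6

   ''  x  z  x  y  x  z  x  x  y
''  0  0  0  0  0  0  0  0  0  0
 z  0  0  1  1  1  1  1  1  1  1
 x  0  1  1  2  2  2  2  2  2  2
 x  0  1  1  2  2  3  3  3  3  3
 z  0  1  2  2  2  3  4  4  4  4
 x  0  1  2  3  3  3  4  5  5  5
 x  0  1  2  3  3  4  4  5  6  6
 y  0  1  2  3  4  4  4  5  6  7
 z  0  1  2  3  4  4  5  5  6  7
 x  0  1  2  3  4  5  5  6  6  7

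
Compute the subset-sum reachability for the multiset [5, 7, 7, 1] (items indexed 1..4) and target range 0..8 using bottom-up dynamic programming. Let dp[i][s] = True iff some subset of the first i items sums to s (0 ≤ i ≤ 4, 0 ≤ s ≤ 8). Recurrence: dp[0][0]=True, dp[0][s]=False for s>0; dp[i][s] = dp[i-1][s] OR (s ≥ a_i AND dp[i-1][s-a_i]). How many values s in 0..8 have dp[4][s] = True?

i\s   0   1   2   3   4   5   6   7   8
  0   T   F   F   F   F   F   F   F   F
  1   T   F   F   F   F   T   F   F   F
  2   T   F   F   F   F   T   F   T   F
  3   T   F   F   F   F   T   F   T   F
  4   T   T   F   F   F   T   T   T   T

6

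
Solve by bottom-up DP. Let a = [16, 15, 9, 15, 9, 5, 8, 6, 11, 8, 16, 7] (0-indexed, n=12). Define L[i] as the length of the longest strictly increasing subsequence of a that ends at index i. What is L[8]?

   i    0    1    2    3    4    5    6    7    8    9   10   11
a[i]   16   15    9   15    9    5    8    6   11    8   16    7
L[i]    1    1    1    2    1    1    2    2    3    3    4    3

3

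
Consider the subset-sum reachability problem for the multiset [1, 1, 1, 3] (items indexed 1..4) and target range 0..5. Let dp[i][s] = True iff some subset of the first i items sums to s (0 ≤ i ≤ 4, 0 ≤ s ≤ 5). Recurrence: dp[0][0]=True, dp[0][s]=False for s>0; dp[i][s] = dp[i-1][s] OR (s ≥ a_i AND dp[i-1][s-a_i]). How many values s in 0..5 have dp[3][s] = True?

i\s   0   1   2   3   4   5
  0   T   F   F   F   F   F
  1   T   T   F   F   F   F
  2   T   T   T   F   F   F
  3   T   T   T   T   F   F
  4   T   T   T   T   T   T

4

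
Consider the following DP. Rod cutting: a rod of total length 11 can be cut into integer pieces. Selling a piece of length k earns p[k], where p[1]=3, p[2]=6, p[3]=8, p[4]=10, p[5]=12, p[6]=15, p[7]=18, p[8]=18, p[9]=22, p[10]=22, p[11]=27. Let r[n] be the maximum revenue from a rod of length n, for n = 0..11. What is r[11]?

   n    0    1    2    3    4    5    6    7    8    9   10   11
r[n]    0    3    6    9   12   15   18   21   24   27   30   33

33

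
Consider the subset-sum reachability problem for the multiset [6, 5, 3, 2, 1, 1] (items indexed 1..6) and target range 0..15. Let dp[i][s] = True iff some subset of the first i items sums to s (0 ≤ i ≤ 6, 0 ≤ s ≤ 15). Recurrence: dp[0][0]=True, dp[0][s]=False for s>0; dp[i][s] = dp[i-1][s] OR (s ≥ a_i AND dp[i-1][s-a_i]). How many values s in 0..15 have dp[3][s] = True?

8

i\s   0   1   2   3   4   5   6   7   8   9  10  11  12  13  14  15
  0   T   F   F   F   F   F   F   F   F   F   F   F   F   F   F   F
  1   T   F   F   F   F   F   T   F   F   F   F   F   F   F   F   F
  2   T   F   F   F   F   T   T   F   F   F   F   T   F   F   F   F
  3   T   F   F   T   F   T   T   F   T   T   F   T   F   F   T   F
  4   T   F   T   T   F   T   T   T   T   T   T   T   F   T   T   F
  5   T   T   T   T   T   T   T   T   T   T   T   T   T   T   T   T
  6   T   T   T   T   T   T   T   T   T   T   T   T   T   T   T   T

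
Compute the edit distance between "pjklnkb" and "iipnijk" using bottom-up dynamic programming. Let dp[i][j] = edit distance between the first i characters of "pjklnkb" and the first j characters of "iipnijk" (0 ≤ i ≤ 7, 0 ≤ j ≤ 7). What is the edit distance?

   ''  i  i  p  n  i  j  k
''  0  1  2  3  4  5  6  7
 p  1  1  2  2  3  4  5  6
 j  2  2  2  3  3  4  4  5
 k  3  3  3  3  4  4  5  4
 l  4  4  4  4  4  5  5  5
 n  5  5  5  5  4  5  6  6
 k  6  6  6  6  5  5  6  6
 b  7  7  7  7  6  6  6  7

7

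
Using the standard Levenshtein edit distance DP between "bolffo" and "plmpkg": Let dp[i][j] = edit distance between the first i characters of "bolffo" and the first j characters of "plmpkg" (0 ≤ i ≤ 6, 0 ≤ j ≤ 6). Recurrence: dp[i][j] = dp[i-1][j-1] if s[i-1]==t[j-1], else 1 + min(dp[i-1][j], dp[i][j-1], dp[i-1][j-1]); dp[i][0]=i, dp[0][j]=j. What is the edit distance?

   ''  p  l  m  p  k  g
''  0  1  2  3  4  5  6
 b  1  1  2  3  4  5  6
 o  2  2  2  3  4  5  6
 l  3  3  2  3  4  5  6
 f  4  4  3  3  4  5  6
 f  5  5  4  4  4  5  6
 o  6  6  5  5  5  5  6

6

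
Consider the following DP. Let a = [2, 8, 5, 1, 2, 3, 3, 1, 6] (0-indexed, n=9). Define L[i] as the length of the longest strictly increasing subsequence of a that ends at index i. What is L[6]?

   i    0    1    2    3    4    5    6    7    8
a[i]    2    8    5    1    2    3    3    1    6
L[i]    1    2    2    1    2    3    3    1    4

3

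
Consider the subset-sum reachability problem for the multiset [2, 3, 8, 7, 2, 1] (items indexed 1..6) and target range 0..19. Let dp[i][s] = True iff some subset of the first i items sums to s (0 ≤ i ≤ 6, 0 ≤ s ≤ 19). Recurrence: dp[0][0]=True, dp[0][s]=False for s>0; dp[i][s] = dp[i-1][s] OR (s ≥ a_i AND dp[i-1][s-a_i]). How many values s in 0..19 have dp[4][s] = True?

i\s   0   1   2   3   4   5   6   7   8   9  10  11  12  13  14  15  16  17  18  19
  0   T   F   F   F   F   F   F   F   F   F   F   F   F   F   F   F   F   F   F   F
  1   T   F   T   F   F   F   F   F   F   F   F   F   F   F   F   F   F   F   F   F
  2   T   F   T   T   F   T   F   F   F   F   F   F   F   F   F   F   F   F   F   F
  3   T   F   T   T   F   T   F   F   T   F   T   T   F   T   F   F   F   F   F   F
  4   T   F   T   T   F   T   F   T   T   T   T   T   T   T   F   T   F   T   T   F
  5   T   F   T   T   T   T   F   T   T   T   T   T   T   T   T   T   F   T   T   T
  6   T   T   T   T   T   T   T   T   T   T   T   T   T   T   T   T   T   T   T   T

14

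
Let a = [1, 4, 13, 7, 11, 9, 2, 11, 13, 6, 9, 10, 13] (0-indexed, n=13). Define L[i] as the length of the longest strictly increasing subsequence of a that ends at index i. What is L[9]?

   i    0    1    2    3    4    5    6    7    8    9   10   11   12
a[i]    1    4   13    7   11    9    2   11   13    6    9   10   13
L[i]    1    2    3    3    4    4    2    5    6    3    4    5    6

3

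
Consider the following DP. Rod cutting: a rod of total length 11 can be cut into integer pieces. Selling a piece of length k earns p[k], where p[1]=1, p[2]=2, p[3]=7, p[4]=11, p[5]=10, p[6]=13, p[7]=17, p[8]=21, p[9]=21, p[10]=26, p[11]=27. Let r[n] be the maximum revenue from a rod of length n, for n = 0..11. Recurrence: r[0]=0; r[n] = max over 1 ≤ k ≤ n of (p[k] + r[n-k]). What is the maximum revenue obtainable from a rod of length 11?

29

   n    0    1    2    3    4    5    6    7    8    9   10   11
r[n]    0    1    2    7   11   12   14   18   22   23   26   29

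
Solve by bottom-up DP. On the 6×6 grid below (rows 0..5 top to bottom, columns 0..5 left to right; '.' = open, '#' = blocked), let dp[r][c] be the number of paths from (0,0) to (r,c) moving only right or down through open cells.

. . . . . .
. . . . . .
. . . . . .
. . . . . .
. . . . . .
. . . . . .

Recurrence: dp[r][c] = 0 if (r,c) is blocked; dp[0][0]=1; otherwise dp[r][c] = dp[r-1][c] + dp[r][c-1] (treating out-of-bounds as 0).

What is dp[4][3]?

r\c   0   1   2   3   4   5
  0   1   1   1   1   1   1
  1   1   2   3   4   5   6
  2   1   3   6  10  15  21
  3   1   4  10  20  35  56
  4   1   5  15  35  70 126
  5   1   6  21  56 126 252

35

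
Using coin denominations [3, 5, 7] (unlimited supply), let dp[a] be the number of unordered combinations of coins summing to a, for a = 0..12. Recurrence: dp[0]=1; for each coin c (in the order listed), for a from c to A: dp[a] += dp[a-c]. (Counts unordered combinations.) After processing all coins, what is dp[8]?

1

after  coin     0     1     2     3     4     5     6     7     8     9    10    11    12
          3     1     0     0     1     0     0     1     0     0     1     0     0     1
          5     1     0     0     1     0     1     1     0     1     1     1     1     1
          7     1     0     0     1     0     1     1     1     1     1     2     1     2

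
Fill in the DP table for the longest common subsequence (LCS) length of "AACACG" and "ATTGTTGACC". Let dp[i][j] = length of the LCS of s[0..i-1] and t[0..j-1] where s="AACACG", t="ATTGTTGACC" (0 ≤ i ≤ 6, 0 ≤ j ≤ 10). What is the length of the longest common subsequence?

4

   ''  A  T  T  G  T  T  G  A  C  C
''  0  0  0  0  0  0  0  0  0  0  0
 A  0  1  1  1  1  1  1  1  1  1  1
 A  0  1  1  1  1  1  1  1  2  2  2
 C  0  1  1  1  1  1  1  1  2  3  3
 A  0  1  1  1  1  1  1  1  2  3  3
 C  0  1  1  1  1  1  1  1  2  3  4
 G  0  1  1  1  2  2  2  2  2  3  4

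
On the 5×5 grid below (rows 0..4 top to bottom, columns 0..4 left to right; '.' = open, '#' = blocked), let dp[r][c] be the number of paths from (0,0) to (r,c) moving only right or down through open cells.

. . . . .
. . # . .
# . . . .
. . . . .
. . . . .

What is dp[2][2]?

2

r\c   0   1   2   3   4
  0   1   1   1   1   1
  1   1   2   0   1   2
  2   0   2   2   3   5
  3   0   2   4   7  12
  4   0   2   6  13  25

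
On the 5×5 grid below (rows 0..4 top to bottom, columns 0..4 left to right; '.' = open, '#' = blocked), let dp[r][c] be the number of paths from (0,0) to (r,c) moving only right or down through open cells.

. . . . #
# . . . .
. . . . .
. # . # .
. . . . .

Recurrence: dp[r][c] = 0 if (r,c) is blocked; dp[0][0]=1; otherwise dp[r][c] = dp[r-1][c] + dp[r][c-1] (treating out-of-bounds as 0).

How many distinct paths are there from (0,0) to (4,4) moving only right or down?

12

r\c   0   1   2   3   4
  0   1   1   1   1   0
  1   0   1   2   3   3
  2   0   1   3   6   9
  3   0   0   3   0   9
  4   0   0   3   3  12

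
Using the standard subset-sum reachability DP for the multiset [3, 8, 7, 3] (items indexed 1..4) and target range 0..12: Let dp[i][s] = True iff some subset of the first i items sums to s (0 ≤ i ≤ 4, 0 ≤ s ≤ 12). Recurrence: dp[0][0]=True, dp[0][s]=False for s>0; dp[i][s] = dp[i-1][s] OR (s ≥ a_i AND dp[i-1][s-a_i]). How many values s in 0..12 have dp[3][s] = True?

6

i\s   0   1   2   3   4   5   6   7   8   9  10  11  12
  0   T   F   F   F   F   F   F   F   F   F   F   F   F
  1   T   F   F   T   F   F   F   F   F   F   F   F   F
  2   T   F   F   T   F   F   F   F   T   F   F   T   F
  3   T   F   F   T   F   F   F   T   T   F   T   T   F
  4   T   F   F   T   F   F   T   T   T   F   T   T   F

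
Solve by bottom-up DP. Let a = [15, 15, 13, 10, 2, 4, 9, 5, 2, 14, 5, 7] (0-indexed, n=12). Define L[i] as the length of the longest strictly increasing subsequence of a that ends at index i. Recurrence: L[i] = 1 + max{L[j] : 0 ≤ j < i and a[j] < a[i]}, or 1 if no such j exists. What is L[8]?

   i    0    1    2    3    4    5    6    7    8    9   10   11
a[i]   15   15   13   10    2    4    9    5    2   14    5    7
L[i]    1    1    1    1    1    2    3    3    1    4    3    4

1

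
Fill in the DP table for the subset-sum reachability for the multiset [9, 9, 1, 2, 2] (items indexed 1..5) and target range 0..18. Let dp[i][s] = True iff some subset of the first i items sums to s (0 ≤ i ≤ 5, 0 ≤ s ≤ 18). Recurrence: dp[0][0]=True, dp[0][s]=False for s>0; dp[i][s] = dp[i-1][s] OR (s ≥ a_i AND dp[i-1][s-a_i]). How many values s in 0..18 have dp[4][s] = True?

9

i\s   0   1   2   3   4   5   6   7   8   9  10  11  12  13  14  15  16  17  18
  0   T   F   F   F   F   F   F   F   F   F   F   F   F   F   F   F   F   F   F
  1   T   F   F   F   F   F   F   F   F   T   F   F   F   F   F   F   F   F   F
  2   T   F   F   F   F   F   F   F   F   T   F   F   F   F   F   F   F   F   T
  3   T   T   F   F   F   F   F   F   F   T   T   F   F   F   F   F   F   F   T
  4   T   T   T   T   F   F   F   F   F   T   T   T   T   F   F   F   F   F   T
  5   T   T   T   T   T   T   F   F   F   T   T   T   T   T   T   F   F   F   T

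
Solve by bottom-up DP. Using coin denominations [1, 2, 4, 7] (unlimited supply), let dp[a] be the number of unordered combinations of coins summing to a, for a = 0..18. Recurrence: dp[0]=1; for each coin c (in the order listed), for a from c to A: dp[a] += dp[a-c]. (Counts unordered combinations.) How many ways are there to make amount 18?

after  coin     0     1     2     3     4     5     6     7     8     9    10    11    12    13    14    15    16    17    18
          1     1     1     1     1     1     1     1     1     1     1     1     1     1     1     1     1     1     1     1
          2     1     1     2     2     3     3     4     4     5     5     6     6     7     7     8     8     9     9    10
          4     1     1     2     2     4     4     6     6     9     9    12    12    16    16    20    20    25    25    30
          7     1     1     2     2     4     4     6     7    10    11    14    16    20    22    27    30    36    39    46

46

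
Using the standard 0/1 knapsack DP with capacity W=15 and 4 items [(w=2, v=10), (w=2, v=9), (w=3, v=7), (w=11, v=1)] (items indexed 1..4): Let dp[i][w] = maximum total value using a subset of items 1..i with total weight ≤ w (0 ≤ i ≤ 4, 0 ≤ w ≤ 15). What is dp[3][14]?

26

i\w   0   1   2   3   4   5   6   7   8   9  10  11  12  13  14  15
  0   0   0   0   0   0   0   0   0   0   0   0   0   0   0   0   0
  1   0   0  10  10  10  10  10  10  10  10  10  10  10  10  10  10
  2   0   0  10  10  19  19  19  19  19  19  19  19  19  19  19  19
  3   0   0  10  10  19  19  19  26  26  26  26  26  26  26  26  26
  4   0   0  10  10  19  19  19  26  26  26  26  26  26  26  26  26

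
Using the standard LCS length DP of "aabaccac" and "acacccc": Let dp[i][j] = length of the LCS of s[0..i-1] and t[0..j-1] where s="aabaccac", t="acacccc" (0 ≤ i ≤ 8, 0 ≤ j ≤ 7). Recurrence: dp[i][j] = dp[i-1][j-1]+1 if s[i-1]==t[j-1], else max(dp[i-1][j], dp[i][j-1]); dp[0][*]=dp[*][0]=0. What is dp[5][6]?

3

   ''  a  c  a  c  c  c  c
''  0  0  0  0  0  0  0  0
 a  0  1  1  1  1  1  1  1
 a  0  1  1  2  2  2  2  2
 b  0  1  1  2  2  2  2  2
 a  0  1  1  2  2  2  2  2
 c  0  1  2  2  3  3  3  3
 c  0  1  2  2  3  4  4  4
 a  0  1  2  3  3  4  4  4
 c  0  1  2  3  4  4  5  5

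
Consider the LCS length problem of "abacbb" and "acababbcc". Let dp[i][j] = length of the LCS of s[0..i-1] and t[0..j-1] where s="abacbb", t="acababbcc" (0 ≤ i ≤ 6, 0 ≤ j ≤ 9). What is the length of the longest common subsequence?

   ''  a  c  a  b  a  b  b  c  c
''  0  0  0  0  0  0  0  0  0  0
 a  0  1  1  1  1  1  1  1  1  1
 b  0  1  1  1  2  2  2  2  2  2
 a  0  1  1  2  2  3  3  3  3  3
 c  0  1  2  2  2  3  3  3  4  4
 b  0  1  2  2  3  3  4  4  4  4
 b  0  1  2  2  3  3  4  5  5  5

5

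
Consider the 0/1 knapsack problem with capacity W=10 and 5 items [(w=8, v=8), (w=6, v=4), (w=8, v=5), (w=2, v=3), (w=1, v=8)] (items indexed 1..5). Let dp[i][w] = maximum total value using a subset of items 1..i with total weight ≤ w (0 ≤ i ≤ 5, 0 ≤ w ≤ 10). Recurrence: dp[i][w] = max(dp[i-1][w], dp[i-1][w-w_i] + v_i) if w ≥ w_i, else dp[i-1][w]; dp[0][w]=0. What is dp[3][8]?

i\w   0   1   2   3   4   5   6   7   8   9  10
  0   0   0   0   0   0   0   0   0   0   0   0
  1   0   0   0   0   0   0   0   0   8   8   8
  2   0   0   0   0   0   0   4   4   8   8   8
  3   0   0   0   0   0   0   4   4   8   8   8
  4   0   0   3   3   3   3   4   4   8   8  11
  5   0   8   8  11  11  11  11  12  12  16  16

8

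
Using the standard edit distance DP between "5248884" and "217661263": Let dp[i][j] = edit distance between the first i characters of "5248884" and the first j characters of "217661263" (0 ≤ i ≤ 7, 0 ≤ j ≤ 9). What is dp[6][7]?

7

   ''  2  1  7  6  6  1  2  6  3
''  0  1  2  3  4  5  6  7  8  9
 5  1  1  2  3  4  5  6  7  8  9
 2  2  1  2  3  4  5  6  6  7  8
 4  3  2  2  3  4  5  6  7  7  8
 8  4  3  3  3  4  5  6  7  8  8
 8  5  4  4  4  4  5  6  7  8  9
 8  6  5  5  5  5  5  6  7  8  9
 4  7  6  6  6  6  6  6  7  8  9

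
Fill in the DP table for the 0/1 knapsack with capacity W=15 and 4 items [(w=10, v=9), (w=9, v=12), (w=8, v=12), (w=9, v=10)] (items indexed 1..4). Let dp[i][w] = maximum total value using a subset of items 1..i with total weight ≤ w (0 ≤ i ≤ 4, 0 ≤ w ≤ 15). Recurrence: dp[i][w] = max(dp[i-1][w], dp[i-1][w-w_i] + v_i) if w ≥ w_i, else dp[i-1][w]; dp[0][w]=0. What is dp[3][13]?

i\w   0   1   2   3   4   5   6   7   8   9  10  11  12  13  14  15
  0   0   0   0   0   0   0   0   0   0   0   0   0   0   0   0   0
  1   0   0   0   0   0   0   0   0   0   0   9   9   9   9   9   9
  2   0   0   0   0   0   0   0   0   0  12  12  12  12  12  12  12
  3   0   0   0   0   0   0   0   0  12  12  12  12  12  12  12  12
  4   0   0   0   0   0   0   0   0  12  12  12  12  12  12  12  12

12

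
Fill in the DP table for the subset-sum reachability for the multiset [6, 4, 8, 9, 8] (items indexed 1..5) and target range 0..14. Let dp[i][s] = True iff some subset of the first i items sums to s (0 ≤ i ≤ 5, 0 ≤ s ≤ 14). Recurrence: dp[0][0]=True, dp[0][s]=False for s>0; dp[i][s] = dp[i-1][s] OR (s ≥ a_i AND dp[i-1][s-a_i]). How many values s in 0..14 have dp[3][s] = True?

7

i\s   0   1   2   3   4   5   6   7   8   9  10  11  12  13  14
  0   T   F   F   F   F   F   F   F   F   F   F   F   F   F   F
  1   T   F   F   F   F   F   T   F   F   F   F   F   F   F   F
  2   T   F   F   F   T   F   T   F   F   F   T   F   F   F   F
  3   T   F   F   F   T   F   T   F   T   F   T   F   T   F   T
  4   T   F   F   F   T   F   T   F   T   T   T   F   T   T   T
  5   T   F   F   F   T   F   T   F   T   T   T   F   T   T   T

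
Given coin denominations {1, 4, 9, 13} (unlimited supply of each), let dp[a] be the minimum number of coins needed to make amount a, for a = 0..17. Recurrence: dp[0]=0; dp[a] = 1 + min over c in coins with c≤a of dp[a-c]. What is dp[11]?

 a  0  1  2  3  4  5  6  7  8  9 10 11 12 13 14 15 16 17
dp  0  1  2  3  1  2  3  4  2  1  2  3  3  1  2  3  4  2

3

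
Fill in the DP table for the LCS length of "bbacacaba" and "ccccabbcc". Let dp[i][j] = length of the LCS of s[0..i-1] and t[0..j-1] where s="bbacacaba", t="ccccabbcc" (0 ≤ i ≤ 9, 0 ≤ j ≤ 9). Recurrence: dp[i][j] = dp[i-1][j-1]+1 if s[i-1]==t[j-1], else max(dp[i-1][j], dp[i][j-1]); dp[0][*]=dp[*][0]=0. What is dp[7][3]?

   ''  c  c  c  c  a  b  b  c  c
''  0  0  0  0  0  0  0  0  0  0
 b  0  0  0  0  0  0  1  1  1  1
 b  0  0  0  0  0  0  1  2  2  2
 a  0  0  0  0  0  1  1  2  2  2
 c  0  1  1  1  1  1  1  2  3  3
 a  0  1  1  1  1  2  2  2  3  3
 c  0  1  2  2  2  2  2  2  3  4
 a  0  1  2  2  2  3  3  3  3  4
 b  0  1  2  2  2  3  4  4  4  4
 a  0  1  2  2  2  3  4  4  4  4

2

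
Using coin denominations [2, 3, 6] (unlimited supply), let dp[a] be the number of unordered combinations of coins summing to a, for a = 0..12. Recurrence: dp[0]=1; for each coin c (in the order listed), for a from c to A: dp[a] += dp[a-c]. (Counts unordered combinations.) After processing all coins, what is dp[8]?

after  coin     0     1     2     3     4     5     6     7     8     9    10    11    12
          2     1     0     1     0     1     0     1     0     1     0     1     0     1
          3     1     0     1     1     1     1     2     1     2     2     2     2     3
          6     1     0     1     1     1     1     3     1     3     3     3     3     6

3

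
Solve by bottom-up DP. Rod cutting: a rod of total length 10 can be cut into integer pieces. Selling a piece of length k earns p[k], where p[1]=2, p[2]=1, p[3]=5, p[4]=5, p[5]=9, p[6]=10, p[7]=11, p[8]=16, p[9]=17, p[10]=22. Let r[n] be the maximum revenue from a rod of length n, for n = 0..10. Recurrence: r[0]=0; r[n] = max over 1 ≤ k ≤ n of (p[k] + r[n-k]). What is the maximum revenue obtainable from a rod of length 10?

   n    0    1    2    3    4    5    6    7    8    9   10
r[n]    0    2    4    6    8   10   12   14   16   18   22

22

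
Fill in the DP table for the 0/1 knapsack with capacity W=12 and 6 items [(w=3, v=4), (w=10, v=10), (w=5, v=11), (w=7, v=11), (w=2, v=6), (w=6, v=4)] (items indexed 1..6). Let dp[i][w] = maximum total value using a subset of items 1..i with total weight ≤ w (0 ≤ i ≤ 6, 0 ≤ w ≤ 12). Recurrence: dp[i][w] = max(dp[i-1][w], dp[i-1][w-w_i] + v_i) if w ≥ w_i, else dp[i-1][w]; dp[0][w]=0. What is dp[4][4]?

i\w   0   1   2   3   4   5   6   7   8   9  10  11  12
  0   0   0   0   0   0   0   0   0   0   0   0   0   0
  1   0   0   0   4   4   4   4   4   4   4   4   4   4
  2   0   0   0   4   4   4   4   4   4   4  10  10  10
  3   0   0   0   4   4  11  11  11  15  15  15  15  15
  4   0   0   0   4   4  11  11  11  15  15  15  15  22
  5   0   0   6   6   6  11  11  17  17  17  21  21  22
  6   0   0   6   6   6  11  11  17  17  17  21  21  22

4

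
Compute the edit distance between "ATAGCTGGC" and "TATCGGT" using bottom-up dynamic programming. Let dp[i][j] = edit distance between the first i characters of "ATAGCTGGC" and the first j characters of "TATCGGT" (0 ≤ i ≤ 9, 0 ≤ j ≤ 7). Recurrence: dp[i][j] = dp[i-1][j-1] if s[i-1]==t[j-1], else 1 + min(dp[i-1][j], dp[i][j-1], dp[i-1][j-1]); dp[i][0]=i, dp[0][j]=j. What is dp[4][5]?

2

   ''  T  A  T  C  G  G  T
''  0  1  2  3  4  5  6  7
 A  1  1  1  2  3  4  5  6
 T  2  1  2  1  2  3  4  5
 A  3  2  1  2  2  3  4  5
 G  4  3  2  2  3  2  3  4
 C  5  4  3  3  2  3  3  4
 T  6  5  4  3  3  3  4  3
 G  7  6  5  4  4  3  3  4
 G  8  7  6  5  5  4  3  4
 C  9  8  7  6  5  5  4  4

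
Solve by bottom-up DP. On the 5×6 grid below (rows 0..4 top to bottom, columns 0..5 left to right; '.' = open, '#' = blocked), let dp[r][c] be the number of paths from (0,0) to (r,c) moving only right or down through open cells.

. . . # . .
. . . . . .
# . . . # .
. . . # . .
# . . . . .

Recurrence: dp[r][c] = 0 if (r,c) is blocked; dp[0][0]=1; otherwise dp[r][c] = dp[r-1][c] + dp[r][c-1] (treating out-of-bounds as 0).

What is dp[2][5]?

r\c   0   1   2   3   4   5
  0   1   1   1   0   0   0
  1   1   2   3   3   3   3
  2   0   2   5   8   0   3
  3   0   2   7   0   0   3
  4   0   2   9   9   9  12

3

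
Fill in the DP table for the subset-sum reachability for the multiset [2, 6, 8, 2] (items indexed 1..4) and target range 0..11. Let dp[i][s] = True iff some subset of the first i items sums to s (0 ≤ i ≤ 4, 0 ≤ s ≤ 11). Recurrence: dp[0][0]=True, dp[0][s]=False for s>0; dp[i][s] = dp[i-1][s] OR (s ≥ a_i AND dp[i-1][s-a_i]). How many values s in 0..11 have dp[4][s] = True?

6

i\s   0   1   2   3   4   5   6   7   8   9  10  11
  0   T   F   F   F   F   F   F   F   F   F   F   F
  1   T   F   T   F   F   F   F   F   F   F   F   F
  2   T   F   T   F   F   F   T   F   T   F   F   F
  3   T   F   T   F   F   F   T   F   T   F   T   F
  4   T   F   T   F   T   F   T   F   T   F   T   F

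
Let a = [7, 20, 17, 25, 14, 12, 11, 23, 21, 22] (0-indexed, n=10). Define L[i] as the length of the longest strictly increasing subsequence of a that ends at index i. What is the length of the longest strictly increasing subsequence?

   i    0    1    2    3    4    5    6    7    8    9
a[i]    7   20   17   25   14   12   11   23   21   22
L[i]    1    2    2    3    2    2    2    3    3    4

4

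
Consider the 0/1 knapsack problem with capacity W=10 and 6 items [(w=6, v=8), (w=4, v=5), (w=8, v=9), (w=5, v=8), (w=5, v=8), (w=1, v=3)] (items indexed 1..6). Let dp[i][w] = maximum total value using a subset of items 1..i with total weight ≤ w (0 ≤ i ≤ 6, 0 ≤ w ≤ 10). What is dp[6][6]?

11

i\w   0   1   2   3   4   5   6   7   8   9  10
  0   0   0   0   0   0   0   0   0   0   0   0
  1   0   0   0   0   0   0   8   8   8   8   8
  2   0   0   0   0   5   5   8   8   8   8  13
  3   0   0   0   0   5   5   8   8   9   9  13
  4   0   0   0   0   5   8   8   8   9  13  13
  5   0   0   0   0   5   8   8   8   9  13  16
  6   0   3   3   3   5   8  11  11  11  13  16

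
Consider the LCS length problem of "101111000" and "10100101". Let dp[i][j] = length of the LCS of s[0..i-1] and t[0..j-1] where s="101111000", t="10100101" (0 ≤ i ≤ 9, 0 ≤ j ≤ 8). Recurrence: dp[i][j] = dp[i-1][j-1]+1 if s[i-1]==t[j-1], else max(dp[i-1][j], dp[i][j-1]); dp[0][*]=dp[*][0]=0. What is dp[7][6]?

   ''  1  0  1  0  0  1  0  1
''  0  0  0  0  0  0  0  0  0
 1  0  1  1  1  1  1  1  1  1
 0  0  1  2  2  2  2  2  2  2
 1  0  1  2  3  3  3  3  3  3
 1  0  1  2  3  3  3  4  4  4
 1  0  1  2  3  3  3  4  4  5
 1  0  1  2  3  3  3  4  4  5
 0  0  1  2  3  4  4  4  5  5
 0  0  1  2  3  4  5  5  5  5
 0  0  1  2  3  4  5  5  6  6

4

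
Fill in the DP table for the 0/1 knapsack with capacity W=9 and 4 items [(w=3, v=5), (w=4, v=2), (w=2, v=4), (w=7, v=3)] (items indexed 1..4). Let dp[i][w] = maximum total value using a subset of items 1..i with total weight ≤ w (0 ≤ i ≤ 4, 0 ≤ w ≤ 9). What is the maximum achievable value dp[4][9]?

i\w   0   1   2   3   4   5   6   7   8   9
  0   0   0   0   0   0   0   0   0   0   0
  1   0   0   0   5   5   5   5   5   5   5
  2   0   0   0   5   5   5   5   7   7   7
  3   0   0   4   5   5   9   9   9   9  11
  4   0   0   4   5   5   9   9   9   9  11

11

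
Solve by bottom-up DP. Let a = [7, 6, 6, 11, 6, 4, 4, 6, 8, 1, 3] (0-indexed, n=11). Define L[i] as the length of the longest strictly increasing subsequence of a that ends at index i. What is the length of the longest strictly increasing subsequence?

   i    0    1    2    3    4    5    6    7    8    9   10
a[i]    7    6    6   11    6    4    4    6    8    1    3
L[i]    1    1    1    2    1    1    1    2    3    1    2

3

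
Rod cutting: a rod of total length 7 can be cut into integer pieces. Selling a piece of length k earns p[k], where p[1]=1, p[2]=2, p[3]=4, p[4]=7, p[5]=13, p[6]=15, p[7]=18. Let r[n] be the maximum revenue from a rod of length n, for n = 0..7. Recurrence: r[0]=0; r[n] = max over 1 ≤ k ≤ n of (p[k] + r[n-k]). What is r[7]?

   n    0    1    2    3    4    5    6    7
r[n]    0    1    2    4    7   13   15   18

18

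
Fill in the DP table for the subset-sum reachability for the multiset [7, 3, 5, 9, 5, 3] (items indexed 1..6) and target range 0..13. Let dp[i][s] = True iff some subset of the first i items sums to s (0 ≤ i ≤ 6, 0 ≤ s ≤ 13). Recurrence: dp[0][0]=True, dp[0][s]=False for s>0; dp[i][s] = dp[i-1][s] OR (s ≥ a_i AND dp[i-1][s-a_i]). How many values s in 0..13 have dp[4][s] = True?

i\s   0   1   2   3   4   5   6   7   8   9  10  11  12  13
  0   T   F   F   F   F   F   F   F   F   F   F   F   F   F
  1   T   F   F   F   F   F   F   T   F   F   F   F   F   F
  2   T   F   F   T   F   F   F   T   F   F   T   F   F   F
  3   T   F   F   T   F   T   F   T   T   F   T   F   T   F
  4   T   F   F   T   F   T   F   T   T   T   T   F   T   F
  5   T   F   F   T   F   T   F   T   T   T   T   F   T   T
  6   T   F   F   T   F   T   T   T   T   T   T   T   T   T

8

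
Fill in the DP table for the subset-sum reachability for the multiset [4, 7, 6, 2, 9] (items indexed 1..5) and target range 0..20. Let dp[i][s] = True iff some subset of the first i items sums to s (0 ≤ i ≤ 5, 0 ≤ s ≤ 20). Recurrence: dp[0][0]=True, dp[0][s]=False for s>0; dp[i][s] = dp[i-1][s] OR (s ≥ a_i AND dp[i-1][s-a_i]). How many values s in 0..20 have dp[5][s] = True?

i\s   0   1   2   3   4   5   6   7   8   9  10  11  12  13  14  15  16  17  18  19  20
  0   T   F   F   F   F   F   F   F   F   F   F   F   F   F   F   F   F   F   F   F   F
  1   T   F   F   F   T   F   F   F   F   F   F   F   F   F   F   F   F   F   F   F   F
  2   T   F   F   F   T   F   F   T   F   F   F   T   F   F   F   F   F   F   F   F   F
  3   T   F   F   F   T   F   T   T   F   F   T   T   F   T   F   F   F   T   F   F   F
  4   T   F   T   F   T   F   T   T   T   T   T   T   T   T   F   T   F   T   F   T   F
  5   T   F   T   F   T   F   T   T   T   T   T   T   T   T   F   T   T   T   T   T   T

17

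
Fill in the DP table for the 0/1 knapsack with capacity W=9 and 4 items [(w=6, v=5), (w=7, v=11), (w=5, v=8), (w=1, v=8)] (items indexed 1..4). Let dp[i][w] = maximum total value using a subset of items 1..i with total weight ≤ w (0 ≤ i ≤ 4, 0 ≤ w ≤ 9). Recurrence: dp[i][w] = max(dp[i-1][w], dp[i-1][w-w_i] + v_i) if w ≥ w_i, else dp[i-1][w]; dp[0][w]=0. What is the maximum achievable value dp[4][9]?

i\w   0   1   2   3   4   5   6   7   8   9
  0   0   0   0   0   0   0   0   0   0   0
  1   0   0   0   0   0   0   5   5   5   5
  2   0   0   0   0   0   0   5  11  11  11
  3   0   0   0   0   0   8   8  11  11  11
  4   0   8   8   8   8   8  16  16  19  19

19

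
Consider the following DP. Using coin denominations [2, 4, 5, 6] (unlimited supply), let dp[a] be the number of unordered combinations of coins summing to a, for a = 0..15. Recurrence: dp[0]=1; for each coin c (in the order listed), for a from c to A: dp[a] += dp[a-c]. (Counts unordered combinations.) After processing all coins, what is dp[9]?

2

after  coin     0     1     2     3     4     5     6     7     8     9    10    11    12    13    14    15
          2     1     0     1     0     1     0     1     0     1     0     1     0     1     0     1     0
          4     1     0     1     0     2     0     2     0     3     0     3     0     4     0     4     0
          5     1     0     1     0     2     1     2     1     3     2     4     2     5     3     6     4
          6     1     0     1     0     2     1     3     1     4     2     6     3     8     4    10     6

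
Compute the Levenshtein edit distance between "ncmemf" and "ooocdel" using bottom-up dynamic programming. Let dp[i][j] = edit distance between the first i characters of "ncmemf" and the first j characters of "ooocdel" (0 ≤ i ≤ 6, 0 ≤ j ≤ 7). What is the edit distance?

6

   ''  o  o  o  c  d  e  l
''  0  1  2  3  4  5  6  7
 n  1  1  2  3  4  5  6  7
 c  2  2  2  3  3  4  5  6
 m  3  3  3  3  4  4  5  6
 e  4  4  4  4  4  5  4  5
 m  5  5  5  5  5  5  5  5
 f  6  6  6  6  6  6  6  6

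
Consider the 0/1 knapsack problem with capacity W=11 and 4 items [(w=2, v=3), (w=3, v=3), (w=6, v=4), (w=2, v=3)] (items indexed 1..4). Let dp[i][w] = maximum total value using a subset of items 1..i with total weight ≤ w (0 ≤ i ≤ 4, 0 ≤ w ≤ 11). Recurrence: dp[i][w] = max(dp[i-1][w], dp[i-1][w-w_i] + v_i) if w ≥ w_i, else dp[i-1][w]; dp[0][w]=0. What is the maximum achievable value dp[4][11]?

10

i\w   0   1   2   3   4   5   6   7   8   9  10  11
  0   0   0   0   0   0   0   0   0   0   0   0   0
  1   0   0   3   3   3   3   3   3   3   3   3   3
  2   0   0   3   3   3   6   6   6   6   6   6   6
  3   0   0   3   3   3   6   6   6   7   7   7  10
  4   0   0   3   3   6   6   6   9   9   9  10  10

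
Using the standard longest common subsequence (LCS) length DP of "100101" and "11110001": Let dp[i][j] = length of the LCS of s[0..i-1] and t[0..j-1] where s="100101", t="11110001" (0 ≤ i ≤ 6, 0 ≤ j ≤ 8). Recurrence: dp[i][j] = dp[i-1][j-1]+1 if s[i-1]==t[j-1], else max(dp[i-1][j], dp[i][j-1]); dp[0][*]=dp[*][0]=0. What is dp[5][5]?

   ''  1  1  1  1  0  0  0  1
''  0  0  0  0  0  0  0  0  0
 1  0  1  1  1  1  1  1  1  1
 0  0  1  1  1  1  2  2  2  2
 0  0  1  1  1  1  2  3  3  3
 1  0  1  2  2  2  2  3  3  4
 0  0  1  2  2  2  3  3  4  4
 1  0  1  2  3  3  3  3  4  5

3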